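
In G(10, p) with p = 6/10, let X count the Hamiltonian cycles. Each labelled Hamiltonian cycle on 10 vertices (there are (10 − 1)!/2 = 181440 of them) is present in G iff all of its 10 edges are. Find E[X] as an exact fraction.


K_10 has (10 − 1)!/2 = 181440 labelled Hamiltonian cycles.
For each such Hamiltonian cycle H, let X_H = 1 if all 10 edges of H are present in G. Then P[X_H = 1] = p^{10} = (3/5)^{10} = 59049/9765625.
By linearity of expectation: E[X] = Σ_H E[X_H] = 181440 · p^{10} = 181440 · 59049/9765625 = 2142770112/1953125.
Numerically: E[X] ≈ 1097.1.

E[X] = 181440 · (3/5)^{10} = 2142770112/1953125 ≈ 1097.1.


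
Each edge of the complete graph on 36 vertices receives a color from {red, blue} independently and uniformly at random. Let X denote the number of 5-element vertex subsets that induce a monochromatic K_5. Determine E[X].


Let X = Σ_S X_S over the C(36, 5) = 376992 subsets S of size 5, where X_S = 1 if the K_5 on S is monochromatic.
For a fixed S, the K_5 on S has C(5, 2) = 10 edges. P[all 10 edges red] = (1/2)^10, and likewise for blue, so P[monochromatic] = 2·(1/2)^10 = 2^{1 − 10} = 1/512.
Summing: E[X] = C(36, 5) · 2^{1 − 10} = 376992 · 1/512 = 11781/16.
Numerically: E[X] ≈ 736.3125.

E[X] = C(36,5)·2^(1−C(5,2)) = 11781/16 ≈ 736.3125.


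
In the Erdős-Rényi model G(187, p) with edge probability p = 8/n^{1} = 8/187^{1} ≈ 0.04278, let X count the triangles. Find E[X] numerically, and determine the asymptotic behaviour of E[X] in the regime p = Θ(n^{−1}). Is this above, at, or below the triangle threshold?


Number of potential triangles: C(187, 3) = 1072445.
Each occurs with probability p³ ≈ (0.04278)³ ≈ 7.829700e-05.
By linearity: E[X] = C(187, 3)·p³ ≈ 1072445 · 7.829700e-05 ≈ 83.9692.
Here α = 1, so p = 8/n is exactly at the triangle threshold p ~ 1/n. Asymptotically E[X] → c³/6 = 8³/6 = 256/3 ≈ 85.3333, a bounded constant. In this regime the triangle count is asymptotically Poisson(c³/6).

E[X] ≈ 83.9692; in regime p = Θ(1/n^{1}) E[X] stays bounded (at the triangle threshold p ~ 1/n).


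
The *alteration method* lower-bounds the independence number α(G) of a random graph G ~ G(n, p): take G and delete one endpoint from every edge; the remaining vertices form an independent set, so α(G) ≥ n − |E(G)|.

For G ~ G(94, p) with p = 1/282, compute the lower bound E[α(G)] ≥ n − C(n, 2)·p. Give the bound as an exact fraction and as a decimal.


E[|E(G)|] = C(94, 2)·p = 4371 · (1/282) = 31/2.
E[α(G)] ≥ n − E[|E(G)|] = 94 − 31/2 = 157/2.
Numerically: ≈ 78.500000.
(This is only a lower bound; the true E[α(G)] may be larger.)

E[α(G)] ≥ 157/2 ≈ 78.500000.


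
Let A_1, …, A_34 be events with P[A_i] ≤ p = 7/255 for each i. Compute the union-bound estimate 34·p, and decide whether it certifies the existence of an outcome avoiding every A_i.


Union bound: P[∪_{i=1}^{34} A_i] ≤ Σ_i P[A_i] ≤ 34·p = 34·(7/255) = 14/15.
Numerically: 14/15 ≈ 0.9333.
Is 14/15 < 1? YES.
Since P[∪ A_i] ≤ 14/15 < 1, the complement has P[∩ A_i^c] ≥ 1 − 14/15 = 1/15 > 0, so some outcome avoids every A_i.

34·p = 14/15 ≈ 0.9333; existence CERTIFIED by the union bound.


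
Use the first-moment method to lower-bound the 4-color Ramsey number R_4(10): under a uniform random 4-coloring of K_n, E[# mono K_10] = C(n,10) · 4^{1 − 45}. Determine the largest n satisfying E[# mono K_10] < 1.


We need C(n, 10) · 4^{1 − 45} < 1, i.e. C(n, 10) < 4^{45 − 1} = 309485009821345068724781056.
Check values of n near the boundary:
  n = 2020: C(2020, 10) = 304832018578739931133653656; 304832018578739931133653656 < 309485009821345068724781056? YES
  n = 2021: C(2021, 10) = 306347841644770462864800616; 306347841644770462864800616 < 309485009821345068724781056? YES
  n = 2022: C(2022, 10) = 307870445231474093395937796; 307870445231474093395937796 < 309485009821345068724781056? YES
  n = 2023: C(2023, 10) = 309399856285778485315440716; 309399856285778485315440716 < 309485009821345068724781056? YES
  n = 2024: C(2024, 10) = 310936101848269937576192656; 310936101848269937576192656 < 309485009821345068724781056? NO
The largest n with C(n, 10) < 309485009821345068724781056 is n = 2023 (where E[X] = 77349964071444621328860179/77371252455336267181195264 ≈ 0.9997249). Hence R_4(10) > 2023, i.e. R_4(10) ≥ 2024.

Largest n = 2023; hence R_4(10) > 2023.


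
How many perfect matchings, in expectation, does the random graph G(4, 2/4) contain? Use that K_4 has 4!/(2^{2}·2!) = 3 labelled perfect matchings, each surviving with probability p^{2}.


K_4 has 4!/(2^{2}·2!) = 3 labelled perfect matchings.
For each such perfect matching H, let X_H = 1 if all 2 edges of H are present in G. Then P[X_H = 1] = p^{2} = (1/2)^{2} = 1/4.
Summing the indicators: E[X] = Σ_H E[X_H] = 3 · p^{2} = 3 · 1/4 = 3/4.
Numerically: E[X] ≈ 0.75.

E[X] = 3 · (1/2)^{2} = 3/4 ≈ 0.75.


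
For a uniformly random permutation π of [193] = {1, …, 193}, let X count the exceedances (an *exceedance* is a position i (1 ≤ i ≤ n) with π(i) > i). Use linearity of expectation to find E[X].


Write X = Σ_{i=1}^{193} X_i, where X_i = 1_{π(i) > i}.
For each fixed i, π(i) is uniform over {1, …, 193} (marginal of a uniform permutation), so P[π(i) > i] = (n − i)/n. Summing: Σ_{i=1}^{193} (n − i)/n = (0 + 1 + … + 192)/193 = 193(193 − 1)/(2·193) = (193 − 1)/2.
Hence E[X] = Σ_{i=1}^{193} (193 − i)/193 = 96 ≈ 96.000000.

E[X] = 96 = 96.000000.


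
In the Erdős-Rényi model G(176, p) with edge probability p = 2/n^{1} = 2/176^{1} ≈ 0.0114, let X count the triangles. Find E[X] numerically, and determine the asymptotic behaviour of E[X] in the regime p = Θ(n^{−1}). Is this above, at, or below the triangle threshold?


Number of potential triangles: C(176, 3) = 893200.
Each occurs with probability p³ ≈ (0.0114)³ ≈ 1.46741e-06.
By linearity: E[X] = C(176, 3)·p³ ≈ 893200 · 1.46741e-06 ≈ 1.311.
Here α = 1, so p = 2/n is exactly at the triangle threshold p ~ 1/n. Asymptotically E[X] → c³/6 = 2³/6 = 4/3 ≈ 1.333, a bounded constant. In this regime the triangle count is asymptotically Poisson(c³/6).

E[X] ≈ 1.311; in regime p = Θ(1/n^{1}) E[X] stays bounded (at the triangle threshold p ~ 1/n).


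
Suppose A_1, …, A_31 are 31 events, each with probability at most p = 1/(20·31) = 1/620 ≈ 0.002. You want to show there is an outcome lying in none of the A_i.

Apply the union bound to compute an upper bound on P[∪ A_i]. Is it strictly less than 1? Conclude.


Union bound: P[∪_{i=1}^{31} A_i] ≤ Σ_i P[A_i] ≤ 31·p = 31·(1/620) = 1/20.
Numerically: 1/20 ≈ 0.050.
Is 1/20 < 1? YES.
Since P[∪ A_i] ≤ 1/20 < 1, the complement has P[∩ A_i^c] ≥ 1 − 1/20 = 19/20 > 0, so some outcome avoids every A_i.

31·p = 1/20 ≈ 0.050; existence CERTIFIED by the union bound.


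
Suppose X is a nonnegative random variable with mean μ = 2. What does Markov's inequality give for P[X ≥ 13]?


μ = E[X] = 2, a = 13.
Markov: P[X ≥ 13] ≤ μ/a = (2)/13 = 2/13.
Numerically: ≈ 0.15385.
(Since a = 13 > μ = 2.00000, the bound 2/13 is < 1 and informative.)

P[X ≥ 13] ≤ 2/13 ≈ 0.15385.


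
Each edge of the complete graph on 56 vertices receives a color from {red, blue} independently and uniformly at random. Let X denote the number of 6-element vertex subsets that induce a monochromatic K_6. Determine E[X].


Let X = Σ_S X_S over the C(56, 6) = 32468436 subsets S of size 6, where X_S = 1 if the K_6 on S is monochromatic.
For a fixed S, the K_6 on S has C(6, 2) = 15 edges. P[all 15 edges red] = (1/2)^15, and likewise for blue, so P[monochromatic] = 2·(1/2)^15 = 2^{1 − 15} = 1/16384.
Summing: E[X] = C(56, 6) · 2^{1 − 15} = 32468436 · 1/16384 = 8117109/4096.
Numerically: E[X] ≈ 1981.71606.

E[X] = C(56,6)·2^(1−C(6,2)) = 8117109/4096 ≈ 1981.71606.


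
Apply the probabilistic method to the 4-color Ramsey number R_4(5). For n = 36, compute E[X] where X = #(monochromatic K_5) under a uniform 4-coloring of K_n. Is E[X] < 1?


E[X] = C(36, 5) · 4^{1 − 10} = 376992 · 4^{−9} = 376992/262144.
As a reduced fraction: E[X] = 11781/8192 ≈ 1.438110.
Is E[X] < 1? NO.
Since E[X] ≥ 1, the first-moment bound is inconclusive at n = 36; it does NOT by itself certify R_4(5) > 36.

E[X] = 11781/8192 ≈ 1.438110; E[X] ≥ 1; first-moment method inconclusive here.


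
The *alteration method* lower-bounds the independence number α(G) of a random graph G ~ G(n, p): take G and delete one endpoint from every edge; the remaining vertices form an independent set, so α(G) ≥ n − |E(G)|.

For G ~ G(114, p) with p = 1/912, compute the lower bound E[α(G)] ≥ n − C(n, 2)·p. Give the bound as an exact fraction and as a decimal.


E[|E(G)|] = C(114, 2)·p = 6441 · (1/912) = 113/16.
E[α(G)] ≥ n − E[|E(G)|] = 114 − 113/16 = 1711/16.
Numerically: ≈ 106.93750.
(This is only a lower bound; the true E[α(G)] may be larger.)

E[α(G)] ≥ 1711/16 ≈ 106.93750.


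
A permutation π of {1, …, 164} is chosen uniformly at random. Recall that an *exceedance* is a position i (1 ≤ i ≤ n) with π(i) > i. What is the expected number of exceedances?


Write X = Σ_{i=1}^{164} X_i, where X_i = 1_{π(i) > i}.
For each fixed i, π(i) is uniform over {1, …, 164} (marginal of a uniform permutation), so P[π(i) > i] = (n − i)/n. Summing: Σ_{i=1}^{164} (n − i)/n = (0 + 1 + … + 163)/164 = 164(164 − 1)/(2·164) = (164 − 1)/2.
Hence E[X] = Σ_{i=1}^{164} (164 − i)/164 = 163/2 ≈ 81.5000.

E[X] = 163/2 = 81.5000.


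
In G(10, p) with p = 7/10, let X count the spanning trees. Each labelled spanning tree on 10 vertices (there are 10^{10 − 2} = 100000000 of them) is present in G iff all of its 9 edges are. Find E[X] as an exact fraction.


K_10 has 10^{10 − 2} = 100000000 labelled spanning trees.
For each such spanning tree H, let X_H = 1 if all 9 edges of H are present in G. Then P[X_H = 1] = p^{9} = (7/10)^{9} = 40353607/1000000000.
Summing the indicators: E[X] = Σ_H E[X_H] = 100000000 · p^{9} = 100000000 · 40353607/1000000000 = 40353607/10.
Numerically: E[X] ≈ 4.0354e+06.

E[X] = 100000000 · (7/10)^{9} = 40353607/10 ≈ 4.0354e+06.


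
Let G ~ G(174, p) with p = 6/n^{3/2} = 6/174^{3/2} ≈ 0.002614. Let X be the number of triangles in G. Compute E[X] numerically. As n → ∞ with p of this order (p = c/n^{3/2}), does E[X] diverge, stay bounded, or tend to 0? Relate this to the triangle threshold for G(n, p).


Number of potential triangles: C(174, 3) = 862924.
Each occurs with probability p³ ≈ (0.002614)³ ≈ 1.786414e-08.
By linearity: E[X] = C(174, 3)·p³ ≈ 862924 · 1.786414e-08 ≈ 0.0154.
Since α = 3/2 > 1, p = c/n^{3/2} = o(1/n) is below the triangle threshold p ~ 1/n. Asymptotically E[X] ~ (c³/6)·n^{3(1−α)} = (6³/6)·n^{-1.5} → 0, so by Markov's inequality G has no triangles w.h.p.

E[X] ≈ 0.0154; in regime p = Θ(1/n^{3/2}) E[X] tends to 0 (below the triangle threshold p ~ 1/n).


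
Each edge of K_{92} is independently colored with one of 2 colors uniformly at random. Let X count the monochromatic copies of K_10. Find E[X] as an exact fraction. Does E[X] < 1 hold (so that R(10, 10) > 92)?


E[X] = C(92, 10) · 2^{1 − 45} = 7210666060598 · 2^{−44} = 7210666060598/17592186044416.
As a reduced fraction: E[X] = 3605333030299/8796093022208 ≈ 0.409879.
Is E[X] < 1? YES.
Since E[X] < 1, there exists a 2-coloring of K_{92} with no monochromatic K_10; hence R(10, 10) > 92.

E[X] = 3605333030299/8796093022208 ≈ 0.409879; E[X] < 1, so R(10, 10) > 92.


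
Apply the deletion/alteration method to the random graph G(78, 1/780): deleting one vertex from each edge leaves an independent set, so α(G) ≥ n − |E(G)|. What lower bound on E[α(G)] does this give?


E[|E(G)|] = C(78, 2)·p = 3003 · (1/780) = 77/20.
E[α(G)] ≥ n − E[|E(G)|] = 78 − 77/20 = 1483/20.
Numerically: ≈ 74.150.
(This is only a lower bound; the true E[α(G)] may be larger.)

E[α(G)] ≥ 1483/20 ≈ 74.150.


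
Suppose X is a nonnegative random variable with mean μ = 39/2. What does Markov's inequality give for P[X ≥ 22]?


μ = E[X] = 39/2, a = 22.
Markov: P[X ≥ 22] ≤ μ/a = (39/2)/22 = 39/44.
Numerically: ≈ 0.886364.
(Since a = 22 > μ = 19.500000, the bound 39/44 is < 1 and informative.)

P[X ≥ 22] ≤ 39/44 ≈ 0.886364.


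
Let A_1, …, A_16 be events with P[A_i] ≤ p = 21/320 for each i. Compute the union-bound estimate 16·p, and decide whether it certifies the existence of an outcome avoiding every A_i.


Union bound: P[∪_{i=1}^{16} A_i] ≤ Σ_i P[A_i] ≤ 16·p = 16·(21/320) = 21/20.
Numerically: 21/20 ≈ 1.050000.
Is 21/20 < 1? NO.
Since the bound 21/20 is ≥ 1, the union bound is uninformative here; it does NOT by itself certify existence.

16·p = 21/20 ≈ 1.050000; existence NOT certified by the union bound.


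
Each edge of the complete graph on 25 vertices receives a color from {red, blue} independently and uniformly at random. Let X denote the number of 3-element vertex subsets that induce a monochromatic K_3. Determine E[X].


Let X = Σ_S X_S over the C(25, 3) = 2300 subsets S of size 3, where X_S = 1 if the K_3 on S is monochromatic.
For a fixed S, the K_3 on S has C(3, 2) = 3 edges. P[all 3 edges red] = (1/2)^3, and likewise for blue, so P[monochromatic] = 2·(1/2)^3 = 2^{1 − 3} = 1/4.
Summing: E[X] = C(25, 3) · 2^{1 − 3} = 2300 · 1/4 = 575.
Numerically: E[X] ≈ 575.0000.

E[X] = C(25,3)·2^(1−C(3,2)) = 575 ≈ 575.0000.


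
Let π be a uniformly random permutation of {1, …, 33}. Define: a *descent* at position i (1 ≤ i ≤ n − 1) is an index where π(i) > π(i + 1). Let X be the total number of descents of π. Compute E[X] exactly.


Write X = Σ X_I over i = 1, …, 32, with X_I the indicator of one descent.
There are 32 indicators.
For each fixed i, the pair (π(i), π(i+1)) is a uniformly random ordered pair of distinct values from {1, …, 33}; by symmetry P[π(i) > π(i+1)] = 1/2.
By linearity: E[X] = 32 · (1/2) = (33 − 1) · (1/2) = 16 ≈ 16.000.

E[X] = 16 = 16.000.


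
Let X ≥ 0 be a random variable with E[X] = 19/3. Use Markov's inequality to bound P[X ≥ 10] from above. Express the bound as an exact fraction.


μ = E[X] = 19/3, a = 10.
Markov: P[X ≥ 10] ≤ μ/a = (19/3)/10 = 19/30.
Numerically: ≈ 0.6333.
(Since a = 10 > μ = 6.3333, the bound 19/30 is < 1 and informative.)

P[X ≥ 10] ≤ 19/30 ≈ 0.6333.


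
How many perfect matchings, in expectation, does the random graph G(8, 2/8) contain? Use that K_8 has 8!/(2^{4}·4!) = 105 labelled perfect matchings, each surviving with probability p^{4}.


K_8 has 8!/(2^{4}·4!) = 105 labelled perfect matchings.
For each such perfect matching H, let X_H = 1 if all 4 edges of H are present in G. Then P[X_H = 1] = p^{4} = (1/4)^{4} = 1/256.
By linearity of expectation: E[X] = Σ_H E[X_H] = 105 · p^{4} = 105 · 1/256 = 105/256.
Numerically: E[X] ≈ 0.410156.

E[X] = 105 · (1/4)^{4} = 105/256 ≈ 0.410156.


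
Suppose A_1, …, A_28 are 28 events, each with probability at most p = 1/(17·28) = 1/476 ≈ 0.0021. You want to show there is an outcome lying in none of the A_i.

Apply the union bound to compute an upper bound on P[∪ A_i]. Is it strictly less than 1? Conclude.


Union bound: P[∪_{i=1}^{28} A_i] ≤ Σ_i P[A_i] ≤ 28·p = 28·(1/476) = 1/17.
Numerically: 1/17 ≈ 0.0588.
Is 1/17 < 1? YES.
Since P[∪ A_i] ≤ 1/17 < 1, the complement has P[∩ A_i^c] ≥ 1 − 1/17 = 16/17 > 0, so some outcome avoids every A_i.

28·p = 1/17 ≈ 0.0588; existence CERTIFIED by the union bound.


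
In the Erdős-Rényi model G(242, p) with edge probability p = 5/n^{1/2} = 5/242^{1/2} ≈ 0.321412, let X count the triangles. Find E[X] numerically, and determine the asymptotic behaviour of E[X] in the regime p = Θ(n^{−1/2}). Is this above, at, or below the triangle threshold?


Number of potential triangles: C(242, 3) = 2332880.
Each occurs with probability p³ ≈ (0.321412)³ ≈ 3.32037369e-02.
By linearity: E[X] = C(242, 3)·p³ ≈ 2332880 · 3.32037369e-02 ≈ 77460.333757.
Since α = 1/2 < 1, p = c/n^{1/2} ≫ 1/n is above the triangle threshold p ~ 1/n. Asymptotically E[X] ~ (c³/6)·n^{3(1−α)} = (5³/6)·n^{1.5} → ∞; triangles are abundant w.h.p.

E[X] ≈ 77460.333757; in regime p = Θ(1/n^{1/2}) E[X] diverges (above the triangle threshold p ~ 1/n).


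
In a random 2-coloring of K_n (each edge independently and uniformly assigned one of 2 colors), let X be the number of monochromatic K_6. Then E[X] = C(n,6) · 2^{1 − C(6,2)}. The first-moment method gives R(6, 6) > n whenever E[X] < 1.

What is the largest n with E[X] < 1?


We need C(n, 6) · 2^{1 − 15} < 1, i.e. C(n, 6) < 2^{15 − 1} = 16384.
Check values of n near the boundary:
  n = 12: C(12, 6) = 924; 924 < 16384? YES
  n = 13: C(13, 6) = 1716; 1716 < 16384? YES
  n = 14: C(14, 6) = 3003; 3003 < 16384? YES
  n = 15: C(15, 6) = 5005; 5005 < 16384? YES
  n = 16: C(16, 6) = 8008; 8008 < 16384? YES
  n = 17: C(17, 6) = 12376; 12376 < 16384? YES
  n = 18: C(18, 6) = 18564; 18564 < 16384? NO
The largest n with C(n, 6) < 16384 is n = 17 (where E[X] = 1547/2048 ≈ 0.75537). Hence R(6, 6) > 17, i.e. R(6, 6) ≥ 18.

Largest n = 17; hence R(6, 6) > 17.


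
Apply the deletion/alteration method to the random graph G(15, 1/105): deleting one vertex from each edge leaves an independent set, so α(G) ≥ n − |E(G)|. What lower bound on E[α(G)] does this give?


E[|E(G)|] = C(15, 2)·p = 105 · (1/105) = 1.
E[α(G)] ≥ n − E[|E(G)|] = 15 − 1 = 14.
Numerically: ≈ 14.000.
(This is only a lower bound; the true E[α(G)] may be larger.)

E[α(G)] ≥ 14 ≈ 14.000.


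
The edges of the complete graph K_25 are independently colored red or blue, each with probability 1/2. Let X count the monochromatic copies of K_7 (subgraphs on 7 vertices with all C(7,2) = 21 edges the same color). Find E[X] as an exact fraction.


Let X = Σ_S X_S over the C(25, 7) = 480700 subsets S of size 7, where X_S = 1 if the K_7 on S is monochromatic.
For a fixed S, the K_7 on S has C(7, 2) = 21 edges. P[all 21 edges red] = (1/2)^21, and likewise for blue, so P[monochromatic] = 2·(1/2)^21 = 2^{1 − 21} = 1/1048576.
Summing: E[X] = C(25, 7) · 2^{1 − 21} = 480700 · 1/1048576 = 120175/262144.
Numerically: E[X] ≈ 0.45843.

E[X] = C(25,7)·2^(1−C(7,2)) = 120175/262144 ≈ 0.45843.


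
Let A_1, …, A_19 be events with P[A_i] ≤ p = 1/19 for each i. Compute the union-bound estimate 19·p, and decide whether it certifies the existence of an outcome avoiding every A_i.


Union bound: P[∪_{i=1}^{19} A_i] ≤ Σ_i P[A_i] ≤ 19·p = 19·(1/19) = 1.
Numerically: 1 ≈ 1.000000.
Is 1 < 1? NO.
Since the bound 1 is ≥ 1, the union bound is uninformative here; it does NOT by itself certify existence.

19·p = 1 ≈ 1.000000; existence NOT certified by the union bound.


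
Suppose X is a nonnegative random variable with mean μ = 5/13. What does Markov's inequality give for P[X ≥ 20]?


μ = E[X] = 5/13, a = 20.
Markov: P[X ≥ 20] ≤ μ/a = (5/13)/20 = 1/52.
Numerically: ≈ 0.0192.
(Since a = 20 > μ = 0.3846, the bound 1/52 is < 1 and informative.)

P[X ≥ 20] ≤ 1/52 ≈ 0.0192.


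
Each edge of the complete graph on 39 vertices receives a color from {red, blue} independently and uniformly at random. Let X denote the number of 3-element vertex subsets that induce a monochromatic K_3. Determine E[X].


Let X = Σ_S X_S over the C(39, 3) = 9139 subsets S of size 3, where X_S = 1 if the K_3 on S is monochromatic.
For a fixed S, the K_3 on S has C(3, 2) = 3 edges. P[all 3 edges red] = (1/2)^3, and likewise for blue, so P[monochromatic] = 2·(1/2)^3 = 2^{1 − 3} = 1/4.
By linearity: E[X] = C(39, 3) · 2^{1 − 3} = 9139 · 1/4 = 9139/4.
Numerically: E[X] ≈ 2284.75000.

E[X] = C(39,3)·2^(1−C(3,2)) = 9139/4 ≈ 2284.75000.


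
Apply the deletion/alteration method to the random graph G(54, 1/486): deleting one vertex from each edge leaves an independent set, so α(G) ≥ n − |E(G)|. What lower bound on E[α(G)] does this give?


E[|E(G)|] = C(54, 2)·p = 1431 · (1/486) = 53/18.
E[α(G)] ≥ n − E[|E(G)|] = 54 − 53/18 = 919/18.
Numerically: ≈ 51.056.
(This is only a lower bound; the true E[α(G)] may be larger.)

E[α(G)] ≥ 919/18 ≈ 51.056.


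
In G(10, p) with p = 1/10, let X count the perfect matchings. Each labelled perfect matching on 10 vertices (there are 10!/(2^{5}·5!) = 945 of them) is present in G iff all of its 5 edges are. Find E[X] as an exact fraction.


K_10 has 10!/(2^{5}·5!) = 945 labelled perfect matchings.
For each such perfect matching H, let X_H = 1 if all 5 edges of H are present in G. Then P[X_H = 1] = p^{5} = (1/10)^{5} = 1/100000.
By linearity of expectation: E[X] = Σ_H E[X_H] = 945 · p^{5} = 945 · 1/100000 = 189/20000.
Numerically: E[X] ≈ 0.00945.

E[X] = 945 · (1/10)^{5} = 189/20000 ≈ 0.00945.


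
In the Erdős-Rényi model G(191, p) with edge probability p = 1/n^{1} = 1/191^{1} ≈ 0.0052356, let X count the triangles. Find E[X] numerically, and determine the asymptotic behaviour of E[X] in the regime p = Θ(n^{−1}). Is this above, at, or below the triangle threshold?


Number of potential triangles: C(191, 3) = 1143135.
Each occurs with probability p³ ≈ (0.0052356)³ ≈ 1.43515860e-07.
By linearity: E[X] = C(191, 3)·p³ ≈ 1143135 · 1.43515860e-07 ≈ 0.164058.
Here α = 1, so p = 1/n is exactly at the triangle threshold p ~ 1/n. Asymptotically E[X] → c³/6 = 1³/6 = 1/6 ≈ 0.166667, a bounded constant. In this regime the triangle count is asymptotically Poisson(c³/6).

E[X] ≈ 0.164058; in regime p = Θ(1/n^{1}) E[X] stays bounded (at the triangle threshold p ~ 1/n).


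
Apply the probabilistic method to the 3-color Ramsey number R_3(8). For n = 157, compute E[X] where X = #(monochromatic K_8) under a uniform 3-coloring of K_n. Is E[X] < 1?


E[X] = C(157, 8) · 3^{1 − 28} = 7637643295425 · 3^{−27} = 7637643295425/7625597484987.
As a reduced fraction: E[X] = 848627032825/847288609443 ≈ 1.0016.
Is E[X] < 1? NO.
Since E[X] ≥ 1, the first-moment bound is inconclusive at n = 157; it does NOT by itself certify R_3(8) > 157.

E[X] = 848627032825/847288609443 ≈ 1.0016; E[X] ≥ 1; first-moment method inconclusive here.


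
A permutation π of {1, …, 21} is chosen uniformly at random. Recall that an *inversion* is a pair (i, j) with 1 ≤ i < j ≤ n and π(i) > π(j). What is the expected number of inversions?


Write X = Σ X_I over the C(21, 2) = 210 pairs i < j, with X_I the indicator of one inversion.
There are 210 indicators.
For each fixed pair i < j, the values π(i) and π(j) are two distinct elements of {1, …, 21} in uniformly random order; by symmetry P[π(i) > π(j)] = 1/2.
By linearity: E[X] = 210 · (1/2) = C(21, 2) · (1/2) = 210/2 = 105 ≈ 105.0000.

E[X] = 105 = 105.0000.


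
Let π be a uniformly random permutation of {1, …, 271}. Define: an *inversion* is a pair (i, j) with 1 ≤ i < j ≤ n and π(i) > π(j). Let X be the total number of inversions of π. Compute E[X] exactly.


Write X = Σ X_I over the C(271, 2) = 36585 pairs i < j, with X_I the indicator of one inversion.
There are 36585 indicators.
For each fixed pair i < j, the values π(i) and π(j) are two distinct elements of {1, …, 271} in uniformly random order; by symmetry P[π(i) > π(j)] = 1/2.
By linearity: E[X] = 36585 · (1/2) = C(271, 2) · (1/2) = 36585/2 = 36585/2 ≈ 18292.500000.

E[X] = 36585/2 = 18292.500000.


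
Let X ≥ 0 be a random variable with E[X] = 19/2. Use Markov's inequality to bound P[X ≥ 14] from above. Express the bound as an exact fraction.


μ = E[X] = 19/2, a = 14.
Markov: P[X ≥ 14] ≤ μ/a = (19/2)/14 = 19/28.
Numerically: ≈ 0.678571.
(Since a = 14 > μ = 9.500000, the bound 19/28 is < 1 and informative.)

P[X ≥ 14] ≤ 19/28 ≈ 0.678571.


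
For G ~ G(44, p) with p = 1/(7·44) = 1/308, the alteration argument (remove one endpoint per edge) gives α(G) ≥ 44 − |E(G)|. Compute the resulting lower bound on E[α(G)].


E[|E(G)|] = C(44, 2)·p = 946 · (1/308) = 43/14.
E[α(G)] ≥ n − E[|E(G)|] = 44 − 43/14 = 573/14.
Numerically: ≈ 40.929.
(This is only a lower bound; the true E[α(G)] may be larger.)

E[α(G)] ≥ 573/14 ≈ 40.929.


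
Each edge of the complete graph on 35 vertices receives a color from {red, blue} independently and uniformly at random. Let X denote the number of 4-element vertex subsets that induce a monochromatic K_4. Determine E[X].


Let X = Σ_S X_S over the C(35, 4) = 52360 subsets S of size 4, where X_S = 1 if the K_4 on S is monochromatic.
For a fixed S, the K_4 on S has C(4, 2) = 6 edges. P[all 6 edges red] = (1/2)^6, and likewise for blue, so P[monochromatic] = 2·(1/2)^6 = 2^{1 − 6} = 1/32.
By linearity of expectation: E[X] = C(35, 4) · 2^{1 − 6} = 52360 · 1/32 = 6545/4.
Numerically: E[X] ≈ 1636.2500.

E[X] = C(35,4)·2^(1−C(4,2)) = 6545/4 ≈ 1636.2500.


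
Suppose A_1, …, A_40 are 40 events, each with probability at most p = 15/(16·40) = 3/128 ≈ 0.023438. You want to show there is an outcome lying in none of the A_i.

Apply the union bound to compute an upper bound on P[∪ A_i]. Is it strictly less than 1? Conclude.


Union bound: P[∪_{i=1}^{40} A_i] ≤ Σ_i P[A_i] ≤ 40·p = 40·(3/128) = 15/16.
Numerically: 15/16 ≈ 0.937500.
Is 15/16 < 1? YES.
Since P[∪ A_i] ≤ 15/16 < 1, the complement has P[∩ A_i^c] ≥ 1 − 15/16 = 1/16 > 0, so some outcome avoids every A_i.

40·p = 15/16 ≈ 0.937500; existence CERTIFIED by the union bound.


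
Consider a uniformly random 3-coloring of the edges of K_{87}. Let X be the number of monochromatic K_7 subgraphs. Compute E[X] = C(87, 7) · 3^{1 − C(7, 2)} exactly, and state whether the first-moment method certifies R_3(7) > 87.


E[X] = C(87, 7) · 3^{1 − 21} = 5843355957 · 3^{−20} = 5843355957/3486784401.
As a reduced fraction: E[X] = 72140197/43046721 ≈ 1.67586.
Is E[X] < 1? NO.
Since E[X] ≥ 1, the first-moment bound is inconclusive at n = 87; it does NOT by itself certify R_3(7) > 87.

E[X] = 72140197/43046721 ≈ 1.67586; E[X] ≥ 1; first-moment method inconclusive here.


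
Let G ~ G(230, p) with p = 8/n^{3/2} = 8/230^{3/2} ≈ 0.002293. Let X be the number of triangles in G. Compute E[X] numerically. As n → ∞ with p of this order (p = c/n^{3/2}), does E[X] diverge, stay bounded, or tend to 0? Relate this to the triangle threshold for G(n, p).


Number of potential triangles: C(230, 3) = 2001460.
Each occurs with probability p³ ≈ (0.002293)³ ≈ 1.206409e-08.
By linearity: E[X] = C(230, 3)·p³ ≈ 2001460 · 1.206409e-08 ≈ 0.0241.
Since α = 3/2 > 1, p = c/n^{3/2} = o(1/n) is below the triangle threshold p ~ 1/n. Asymptotically E[X] ~ (c³/6)·n^{3(1−α)} = (8³/6)·n^{-1.5} → 0, so by Markov's inequality G has no triangles w.h.p.

E[X] ≈ 0.0241; in regime p = Θ(1/n^{3/2}) E[X] tends to 0 (below the triangle threshold p ~ 1/n).


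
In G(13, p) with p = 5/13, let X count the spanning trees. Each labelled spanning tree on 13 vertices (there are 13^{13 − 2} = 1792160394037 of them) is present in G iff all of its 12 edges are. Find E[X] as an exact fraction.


K_13 has 13^{13 − 2} = 1792160394037 labelled spanning trees.
For each such spanning tree H, let X_H = 1 if all 12 edges of H are present in G. Then P[X_H = 1] = p^{12} = (5/13)^{12} = 244140625/23298085122481.
By linearity of expectation: E[X] = Σ_H E[X_H] = 1792160394037 · p^{12} = 1792160394037 · 244140625/23298085122481 = 244140625/13.
Numerically: E[X] ≈ 1.88e+07.

E[X] = 1792160394037 · (5/13)^{12} = 244140625/13 ≈ 1.88e+07.


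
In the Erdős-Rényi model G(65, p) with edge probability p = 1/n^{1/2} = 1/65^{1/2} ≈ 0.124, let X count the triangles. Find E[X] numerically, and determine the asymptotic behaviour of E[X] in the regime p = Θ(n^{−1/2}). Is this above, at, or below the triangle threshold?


Number of potential triangles: C(65, 3) = 43680.
Each occurs with probability p³ ≈ (0.124)³ ≈ 1.908227e-03.
By linearity: E[X] = C(65, 3)·p³ ≈ 43680 · 1.908227e-03 ≈ 83.3513.
Since α = 1/2 < 1, p = c/n^{1/2} ≫ 1/n is above the triangle threshold p ~ 1/n. Asymptotically E[X] ~ (c³/6)·n^{3(1−α)} = (1³/6)·n^{1.5} → ∞; triangles are abundant w.h.p.

E[X] ≈ 83.3513; in regime p = Θ(1/n^{1/2}) E[X] diverges (above the triangle threshold p ~ 1/n).


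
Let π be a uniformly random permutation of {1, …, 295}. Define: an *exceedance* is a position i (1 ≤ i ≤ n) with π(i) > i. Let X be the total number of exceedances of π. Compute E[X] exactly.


Write X = Σ_{i=1}^{295} X_i, where X_i = 1_{π(i) > i}.
For each fixed i, π(i) is uniform over {1, …, 295} (marginal of a uniform permutation), so P[π(i) > i] = (n − i)/n. Summing: Σ_{i=1}^{295} (n − i)/n = (0 + 1 + … + 294)/295 = 295(295 − 1)/(2·295) = (295 − 1)/2.
Hence E[X] = Σ_{i=1}^{295} (295 − i)/295 = 147 ≈ 147.00000.

E[X] = 147 = 147.00000.


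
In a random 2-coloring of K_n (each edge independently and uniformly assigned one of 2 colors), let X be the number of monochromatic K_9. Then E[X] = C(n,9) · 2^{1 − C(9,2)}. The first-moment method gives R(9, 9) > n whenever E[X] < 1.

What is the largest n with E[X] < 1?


We need C(n, 9) · 2^{1 − 36} < 1, i.e. C(n, 9) < 2^{36 − 1} = 34359738368.
Check values of n near the boundary:
  n = 60: C(60, 9) = 14783142660; 14783142660 < 34359738368? YES
  n = 61: C(61, 9) = 17341763505; 17341763505 < 34359738368? YES
  n = 62: C(62, 9) = 20286591270; 20286591270 < 34359738368? YES
  n = 63: C(63, 9) = 23667689815; 23667689815 < 34359738368? YES
  n = 64: C(64, 9) = 27540584512; 27540584512 < 34359738368? YES
  n = 65: C(65, 9) = 31966749880; 31966749880 < 34359738368? YES
  n = 66: C(66, 9) = 37014131440; 37014131440 < 34359738368? NO
The largest n with C(n, 9) < 34359738368 is n = 65 (where E[X] = 3995843735/4294967296 ≈ 0.9303549). Hence R(9, 9) > 65, i.e. R(9, 9) ≥ 66.

Largest n = 65; hence R(9, 9) > 65.


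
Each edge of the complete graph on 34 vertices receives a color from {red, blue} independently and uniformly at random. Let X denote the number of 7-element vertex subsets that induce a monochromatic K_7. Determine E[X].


Let X = Σ_S X_S over the C(34, 7) = 5379616 subsets S of size 7, where X_S = 1 if the K_7 on S is monochromatic.
For a fixed S, the K_7 on S has C(7, 2) = 21 edges. P[all 21 edges red] = (1/2)^21, and likewise for blue, so P[monochromatic] = 2·(1/2)^21 = 2^{1 − 21} = 1/1048576.
By linearity: E[X] = C(34, 7) · 2^{1 − 21} = 5379616 · 1/1048576 = 168113/32768.
Numerically: E[X] ≈ 5.13040.

E[X] = C(34,7)·2^(1−C(7,2)) = 168113/32768 ≈ 5.13040.


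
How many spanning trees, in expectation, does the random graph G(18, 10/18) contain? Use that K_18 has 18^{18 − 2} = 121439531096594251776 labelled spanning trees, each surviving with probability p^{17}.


K_18 has 18^{18 − 2} = 121439531096594251776 labelled spanning trees.
For each such spanning tree H, let X_H = 1 if all 17 edges of H are present in G. Then P[X_H = 1] = p^{17} = (5/9)^{17} = 762939453125/16677181699666569.
By linearity: E[X] = Σ_H E[X_H] = 121439531096594251776 · p^{17} = 121439531096594251776 · 762939453125/16677181699666569 = 50000000000000000/9.
Numerically: E[X] ≈ 5.5556e+15.

E[X] = 121439531096594251776 · (5/9)^{17} = 50000000000000000/9 ≈ 5.5556e+15.


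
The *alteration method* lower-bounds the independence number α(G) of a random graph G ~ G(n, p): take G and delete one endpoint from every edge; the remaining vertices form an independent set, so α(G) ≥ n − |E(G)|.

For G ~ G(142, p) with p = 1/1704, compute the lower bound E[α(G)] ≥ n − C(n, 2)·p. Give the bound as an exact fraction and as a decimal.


E[|E(G)|] = C(142, 2)·p = 10011 · (1/1704) = 47/8.
E[α(G)] ≥ n − E[|E(G)|] = 142 − 47/8 = 1089/8.
Numerically: ≈ 136.12500.
(This is only a lower bound; the true E[α(G)] may be larger.)

E[α(G)] ≥ 1089/8 ≈ 136.12500.


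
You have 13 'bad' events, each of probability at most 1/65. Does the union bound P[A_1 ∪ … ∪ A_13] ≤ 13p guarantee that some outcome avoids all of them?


Union bound: P[∪_{i=1}^{13} A_i] ≤ Σ_i P[A_i] ≤ 13·p = 13·(1/65) = 1/5.
Numerically: 1/5 ≈ 0.200.
Is 1/5 < 1? YES.
Since P[∪ A_i] ≤ 1/5 < 1, the complement has P[∩ A_i^c] ≥ 1 − 1/5 = 4/5 > 0, so some outcome avoids every A_i.

13·p = 1/5 ≈ 0.200; existence CERTIFIED by the union bound.


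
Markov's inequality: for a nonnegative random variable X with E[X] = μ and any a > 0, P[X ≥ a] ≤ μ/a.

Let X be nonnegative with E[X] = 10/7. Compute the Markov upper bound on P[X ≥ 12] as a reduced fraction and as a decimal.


μ = E[X] = 10/7, a = 12.
Markov: P[X ≥ 12] ≤ μ/a = (10/7)/12 = 5/42.
Numerically: ≈ 0.1190.
(Since a = 12 > μ = 1.4286, the bound 5/42 is < 1 and informative.)

P[X ≥ 12] ≤ 5/42 ≈ 0.1190.


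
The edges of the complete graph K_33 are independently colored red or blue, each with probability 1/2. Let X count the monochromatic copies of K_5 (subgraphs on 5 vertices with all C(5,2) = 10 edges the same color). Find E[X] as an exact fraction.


Let X = Σ_S X_S over the C(33, 5) = 237336 subsets S of size 5, where X_S = 1 if the K_5 on S is monochromatic.
For a fixed S, the K_5 on S has C(5, 2) = 10 edges. P[all 10 edges red] = (1/2)^10, and likewise for blue, so P[monochromatic] = 2·(1/2)^10 = 2^{1 − 10} = 1/512.
Summing: E[X] = C(33, 5) · 2^{1 − 10} = 237336 · 1/512 = 29667/64.
Numerically: E[X] ≈ 463.54688.

E[X] = C(33,5)·2^(1−C(5,2)) = 29667/64 ≈ 463.54688.


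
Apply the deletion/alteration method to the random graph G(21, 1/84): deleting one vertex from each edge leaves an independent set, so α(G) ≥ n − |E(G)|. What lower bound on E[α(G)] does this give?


E[|E(G)|] = C(21, 2)·p = 210 · (1/84) = 5/2.
E[α(G)] ≥ n − E[|E(G)|] = 21 − 5/2 = 37/2.
Numerically: ≈ 18.50000.
(This is only a lower bound; the true E[α(G)] may be larger.)

E[α(G)] ≥ 37/2 ≈ 18.50000.


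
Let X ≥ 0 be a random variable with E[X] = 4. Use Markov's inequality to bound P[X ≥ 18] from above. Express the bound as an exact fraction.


μ = E[X] = 4, a = 18.
Markov: P[X ≥ 18] ≤ μ/a = (4)/18 = 2/9.
Numerically: ≈ 0.222.
(Since a = 18 > μ = 4.000, the bound 2/9 is < 1 and informative.)

P[X ≥ 18] ≤ 2/9 ≈ 0.222.


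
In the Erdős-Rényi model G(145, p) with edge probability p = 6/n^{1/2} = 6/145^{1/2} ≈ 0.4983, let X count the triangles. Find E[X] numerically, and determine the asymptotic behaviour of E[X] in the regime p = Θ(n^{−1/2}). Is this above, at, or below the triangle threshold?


Number of potential triangles: C(145, 3) = 497640.
Each occurs with probability p³ ≈ (0.4983)³ ≈ 1.237091e-01.
By linearity: E[X] = C(145, 3)·p³ ≈ 497640 · 1.237091e-01 ≈ 61562.6108.
Since α = 1/2 < 1, p = c/n^{1/2} ≫ 1/n is above the triangle threshold p ~ 1/n. Asymptotically E[X] ~ (c³/6)·n^{3(1−α)} = (6³/6)·n^{1.5} → ∞; triangles are abundant w.h.p.

E[X] ≈ 61562.6108; in regime p = Θ(1/n^{1/2}) E[X] diverges (above the triangle threshold p ~ 1/n).


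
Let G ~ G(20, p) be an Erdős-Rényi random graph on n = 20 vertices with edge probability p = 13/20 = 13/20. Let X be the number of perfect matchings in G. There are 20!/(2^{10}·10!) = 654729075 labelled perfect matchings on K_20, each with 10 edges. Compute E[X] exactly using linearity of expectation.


K_20 has 20!/(2^{10}·10!) = 654729075 labelled perfect matchings.
For each such perfect matching H, let X_H = 1 if all 10 edges of H are present in G. Then P[X_H = 1] = p^{10} = (13/20)^{10} = 137858491849/10240000000000.
Summing the indicators: E[X] = Σ_H E[X_H] = 654729075 · p^{10} = 654729075 · 137858491849/10240000000000 = 3610398513967632387/409600000000.
Numerically: E[X] ≈ 8.8144e+06.

E[X] = 654729075 · (13/20)^{10} = 3610398513967632387/409600000000 ≈ 8.8144e+06.


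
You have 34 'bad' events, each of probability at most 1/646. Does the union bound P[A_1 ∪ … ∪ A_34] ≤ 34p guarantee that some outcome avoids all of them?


Union bound: P[∪_{i=1}^{34} A_i] ≤ Σ_i P[A_i] ≤ 34·p = 34·(1/646) = 1/19.
Numerically: 1/19 ≈ 0.05263.
Is 1/19 < 1? YES.
Since P[∪ A_i] ≤ 1/19 < 1, the complement has P[∩ A_i^c] ≥ 1 − 1/19 = 18/19 > 0, so some outcome avoids every A_i.

34·p = 1/19 ≈ 0.05263; existence CERTIFIED by the union bound.


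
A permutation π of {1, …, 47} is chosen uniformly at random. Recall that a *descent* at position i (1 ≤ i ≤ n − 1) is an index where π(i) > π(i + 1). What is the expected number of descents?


Write X = Σ X_I over i = 1, …, 46, with X_I the indicator of one descent.
There are 46 indicators.
For each fixed i, the pair (π(i), π(i+1)) is a uniformly random ordered pair of distinct values from {1, …, 47}; by symmetry P[π(i) > π(i+1)] = 1/2.
By linearity: E[X] = 46 · (1/2) = (47 − 1) · (1/2) = 23 ≈ 23.000.

E[X] = 23 = 23.000.


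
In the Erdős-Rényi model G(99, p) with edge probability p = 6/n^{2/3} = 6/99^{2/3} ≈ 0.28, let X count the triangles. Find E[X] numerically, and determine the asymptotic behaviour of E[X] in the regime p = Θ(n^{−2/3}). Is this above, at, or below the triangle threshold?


Number of potential triangles: C(99, 3) = 156849.
Each occurs with probability p³ ≈ (0.28)³ ≈ 2.20386e-02.
By linearity: E[X] = C(99, 3)·p³ ≈ 156849 · 2.20386e-02 ≈ 3456.727.
Since α = 2/3 < 1, p = c/n^{2/3} ≫ 1/n is above the triangle threshold p ~ 1/n. Asymptotically E[X] ~ (c³/6)·n^{3(1−α)} = (6³/6)·n^{1} → ∞; triangles are abundant w.h.p.

E[X] ≈ 3456.727; in regime p = Θ(1/n^{2/3}) E[X] diverges (above the triangle threshold p ~ 1/n).


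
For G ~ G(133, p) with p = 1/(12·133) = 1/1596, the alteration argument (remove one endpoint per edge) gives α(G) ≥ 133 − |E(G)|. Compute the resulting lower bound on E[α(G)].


E[|E(G)|] = C(133, 2)·p = 8778 · (1/1596) = 11/2.
E[α(G)] ≥ n − E[|E(G)|] = 133 − 11/2 = 255/2.
Numerically: ≈ 127.500.
(This is only a lower bound; the true E[α(G)] may be larger.)

E[α(G)] ≥ 255/2 ≈ 127.500.


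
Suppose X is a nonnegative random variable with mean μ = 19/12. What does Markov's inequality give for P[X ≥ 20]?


μ = E[X] = 19/12, a = 20.
Markov: P[X ≥ 20] ≤ μ/a = (19/12)/20 = 19/240.
Numerically: ≈ 0.07917.
(Since a = 20 > μ = 1.58333, the bound 19/240 is < 1 and informative.)

P[X ≥ 20] ≤ 19/240 ≈ 0.07917.


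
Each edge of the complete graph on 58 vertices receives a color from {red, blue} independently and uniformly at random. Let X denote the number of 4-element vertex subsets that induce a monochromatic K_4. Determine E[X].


Let X = Σ_S X_S over the C(58, 4) = 424270 subsets S of size 4, where X_S = 1 if the K_4 on S is monochromatic.
For a fixed S, the K_4 on S has C(4, 2) = 6 edges. P[all 6 edges red] = (1/2)^6, and likewise for blue, so P[monochromatic] = 2·(1/2)^6 = 2^{1 − 6} = 1/32.
Summing: E[X] = C(58, 4) · 2^{1 − 6} = 424270 · 1/32 = 212135/16.
Numerically: E[X] ≈ 13258.43750.

E[X] = C(58,4)·2^(1−C(4,2)) = 212135/16 ≈ 13258.43750.


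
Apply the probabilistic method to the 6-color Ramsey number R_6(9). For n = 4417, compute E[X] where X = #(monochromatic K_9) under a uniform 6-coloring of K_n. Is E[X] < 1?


E[X] = C(4417, 9) · 6^{1 − 36} = 1749208766098544225331185560 · 6^{−35} = 1749208766098544225331185560/1719070799748422591028658176.
As a reduced fraction: E[X] = 218651095762318028166398195/214883849968552823878582272 ≈ 1.017532.
Is E[X] < 1? NO.
Since E[X] ≥ 1, the first-moment bound is inconclusive at n = 4417; it does NOT by itself certify R_6(9) > 4417.

E[X] = 218651095762318028166398195/214883849968552823878582272 ≈ 1.017532; E[X] ≥ 1; first-moment method inconclusive here.


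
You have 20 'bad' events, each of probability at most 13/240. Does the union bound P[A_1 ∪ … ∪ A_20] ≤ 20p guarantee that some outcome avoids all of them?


Union bound: P[∪_{i=1}^{20} A_i] ≤ Σ_i P[A_i] ≤ 20·p = 20·(13/240) = 13/12.
Numerically: 13/12 ≈ 1.0833.
Is 13/12 < 1? NO.
Since the bound 13/12 is ≥ 1, the union bound is uninformative here; it does NOT by itself certify existence.

20·p = 13/12 ≈ 1.0833; existence NOT certified by the union bound.
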